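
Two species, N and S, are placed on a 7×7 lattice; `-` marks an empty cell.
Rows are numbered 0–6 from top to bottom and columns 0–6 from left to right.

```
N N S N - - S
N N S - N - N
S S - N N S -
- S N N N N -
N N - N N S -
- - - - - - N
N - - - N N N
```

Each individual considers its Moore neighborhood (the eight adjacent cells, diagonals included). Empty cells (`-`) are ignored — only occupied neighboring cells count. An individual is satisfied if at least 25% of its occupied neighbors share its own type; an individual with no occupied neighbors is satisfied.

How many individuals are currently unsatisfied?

(0,0)N 3/3 ok
(0,1)N 3/5 ok
(0,2)S 1/4 ok
(0,3)N 1/3 ok
(0,6)S 0/1 unhappy
(1,0)N 3/5 ok
(1,1)N 3/7 ok
(1,2)S 2/6 ok
(1,4)N 3/4 ok
(1,6)N 0/2 unhappy
(2,0)S 2/4 ok
(2,1)S 3/6 ok
(2,3)N 5/6 ok
(2,4)N 5/6 ok
(2,5)S 0/5 unhappy
(3,1)S 2/5 ok
(3,2)N 4/6 ok
(3,3)N 6/6 ok
(3,4)N 6/8 ok
(3,5)N 3/5 ok
(4,0)N 1/2 ok
(4,1)N 2/3 ok
(4,3)N 4/4 ok
(4,4)N 4/5 ok
(4,5)S 0/4 unhappy
(5,6)N 2/3 ok
(6,0)N 0/0 ok
(6,4)N 1/1 ok
(6,5)N 3/3 ok
(6,6)N 2/2 ok
Unsatisfied: (0,6), (1,6), (2,5), (4,5) — 4 in total.

4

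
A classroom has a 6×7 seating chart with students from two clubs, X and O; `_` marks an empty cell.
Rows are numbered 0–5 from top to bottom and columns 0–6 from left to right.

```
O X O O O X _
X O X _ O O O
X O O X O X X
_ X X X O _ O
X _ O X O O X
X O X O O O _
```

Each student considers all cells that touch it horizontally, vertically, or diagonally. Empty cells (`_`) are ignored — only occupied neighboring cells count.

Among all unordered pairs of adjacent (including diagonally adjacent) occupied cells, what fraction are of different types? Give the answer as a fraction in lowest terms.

54/97

Scan each occupied cell's neighbors to the right and below (and the two forward diagonals) so each pair is counted once.
From row 0: 10 unlike of 19 pairs (running 10/19).
From row 1: 12 unlike of 20 pairs (running 22/39).
From row 2: 14 unlike of 20 pairs (running 36/59).
From row 3: 7 unlike of 15 pairs (running 43/74).
From row 4: 8 unlike of 18 pairs (running 51/92).
From row 5: 3 unlike of 5 pairs (running 54/97).
Total adjacent occupied pairs: 97; unlike-type pairs: 54.
54/97 is already in lowest terms.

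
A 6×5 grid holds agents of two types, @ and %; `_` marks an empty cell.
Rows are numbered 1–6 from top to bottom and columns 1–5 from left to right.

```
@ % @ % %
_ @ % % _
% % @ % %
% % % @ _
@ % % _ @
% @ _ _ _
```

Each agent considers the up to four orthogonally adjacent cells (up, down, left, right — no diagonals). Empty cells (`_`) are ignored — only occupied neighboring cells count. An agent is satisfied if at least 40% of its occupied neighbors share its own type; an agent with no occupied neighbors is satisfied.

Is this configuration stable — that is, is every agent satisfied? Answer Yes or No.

(1,1)@ 0/1 unhappy
(1,2)% 0/3 unhappy
(1,3)@ 0/3 unhappy
(1,4)% 2/3 ok
(1,5)% 1/1 ok
(2,2)@ 0/3 unhappy
(2,3)% 1/4 unhappy
(2,4)% 3/3 ok
(3,1)% 2/2 ok
(3,2)% 2/4 ok
(3,3)@ 0/4 unhappy
(3,4)% 2/4 ok
(3,5)% 1/1 ok
(4,1)% 2/3 ok
(4,2)% 4/4 ok
(4,3)% 2/4 ok
(4,4)@ 0/2 unhappy
(5,1)@ 0/3 unhappy
(5,2)% 2/4 ok
(5,3)% 2/2 ok
(5,5)@ 0/0 ok
(6,1)% 0/2 unhappy
(6,2)@ 0/2 unhappy
For instance (1,1) has only 0/1 same-type neighbors, below 2/5.

No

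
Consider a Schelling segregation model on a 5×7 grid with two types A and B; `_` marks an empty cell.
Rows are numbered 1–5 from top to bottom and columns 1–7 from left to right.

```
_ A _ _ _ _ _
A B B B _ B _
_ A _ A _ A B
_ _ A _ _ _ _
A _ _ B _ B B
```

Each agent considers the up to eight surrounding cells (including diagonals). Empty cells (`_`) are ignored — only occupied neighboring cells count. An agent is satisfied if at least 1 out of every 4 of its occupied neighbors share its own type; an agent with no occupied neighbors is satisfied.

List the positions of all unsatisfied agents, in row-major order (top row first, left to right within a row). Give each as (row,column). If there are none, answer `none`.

(3,6), (5,4)

(1,2)A 1/3 ✓
(2,1)A 2/3 ✓
(2,2)B 1/4 ✓
(2,3)B 2/5 ✓
(2,4)B 1/2 ✓
(2,6)B 1/2 ✓
(3,2)A 2/4 ✓
(3,4)A 1/3 ✓
(3,6)A 0/2 ✗
(3,7)B 1/2 ✓
(4,3)A 2/3 ✓
(5,1)A 0/0 ✓
(5,4)B 0/1 ✗
(5,6)B 1/1 ✓
(5,7)B 1/1 ✓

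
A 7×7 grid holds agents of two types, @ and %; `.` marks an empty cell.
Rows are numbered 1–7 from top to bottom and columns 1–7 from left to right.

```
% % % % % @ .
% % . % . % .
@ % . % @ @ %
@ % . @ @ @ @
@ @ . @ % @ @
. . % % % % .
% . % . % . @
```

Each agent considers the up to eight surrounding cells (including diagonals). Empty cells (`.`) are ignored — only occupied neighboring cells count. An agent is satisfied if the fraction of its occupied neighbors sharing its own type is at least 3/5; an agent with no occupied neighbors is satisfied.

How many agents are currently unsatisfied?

14

Row 1: (1,1)% 3/3 satisfied · (1,2)% 4/4 satisfied · (1,3)% 4/4 satisfied · (1,4)% 3/3 satisfied · (1,5)% 3/4 satisfied · (1,6)@ 0/2 not
Row 2: (2,1)% 4/5 satisfied · (2,2)% 5/6 satisfied · (2,4)% 4/5 satisfied · (2,6)% 2/5 not
Row 3: (3,1)@ 1/5 not · (3,2)% 3/5 satisfied · (3,4)% 1/4 not · (3,5)@ 4/7 not · (3,6)@ 4/6 satisfied · (3,7)% 1/4 not
Row 4: (4,1)@ 3/5 satisfied · (4,2)% 1/5 not · (4,4)@ 3/5 satisfied · (4,5)@ 6/8 satisfied · (4,6)@ 6/8 satisfied · (4,7)@ 4/5 satisfied
Row 5: (5,1)@ 2/3 satisfied · (5,2)@ 2/4 not · (5,4)@ 2/6 not · (5,5)% 3/8 not · (5,6)@ 4/7 not · (5,7)@ 3/4 satisfied
Row 6: (6,3)% 2/4 not · (6,4)% 5/6 satisfied · (6,5)% 4/6 satisfied · (6,6)% 3/6 not
Row 7: (7,1)% 0/0 satisfied · (7,3)% 2/2 satisfied · (7,5)% 3/3 satisfied · (7,7)@ 0/1 not
Unsatisfied: (1,6), (2,6), (3,1), (3,4), (3,5), (3,7), (4,2), (5,2), (5,4), (5,5), (5,6), (6,3), (6,6), (7,7) — 14 in total.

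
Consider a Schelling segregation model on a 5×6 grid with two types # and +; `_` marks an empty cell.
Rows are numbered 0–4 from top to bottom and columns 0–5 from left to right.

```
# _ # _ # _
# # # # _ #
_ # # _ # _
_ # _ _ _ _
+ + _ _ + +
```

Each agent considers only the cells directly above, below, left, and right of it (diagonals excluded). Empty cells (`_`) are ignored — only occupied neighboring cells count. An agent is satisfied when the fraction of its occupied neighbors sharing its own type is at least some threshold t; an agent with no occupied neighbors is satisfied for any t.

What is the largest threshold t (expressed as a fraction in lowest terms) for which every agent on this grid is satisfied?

Row 0: (0,0)# 1/1 · (0,2)# 1/1 · (0,4)# — no occupied neighbors
Row 1: (1,0)# 2/2 · (1,1)# 3/3 · (1,2)# 4/4 · (1,3)# 1/1 · (1,5)# — no occupied neighbors
Row 2: (2,1)# 3/3 · (2,2)# 2/2 · (2,4)# — no occupied neighbors
Row 3: (3,1)# 1/2
Row 4: (4,0)+ 1/1 · (4,1)+ 1/2 · (4,4)+ 1/1 · (4,5)+ 1/1
The smallest same-type fraction is 1/2 at (3,1), which reduces to 1/2. Any threshold above that leaves this agent unsatisfied.

1/2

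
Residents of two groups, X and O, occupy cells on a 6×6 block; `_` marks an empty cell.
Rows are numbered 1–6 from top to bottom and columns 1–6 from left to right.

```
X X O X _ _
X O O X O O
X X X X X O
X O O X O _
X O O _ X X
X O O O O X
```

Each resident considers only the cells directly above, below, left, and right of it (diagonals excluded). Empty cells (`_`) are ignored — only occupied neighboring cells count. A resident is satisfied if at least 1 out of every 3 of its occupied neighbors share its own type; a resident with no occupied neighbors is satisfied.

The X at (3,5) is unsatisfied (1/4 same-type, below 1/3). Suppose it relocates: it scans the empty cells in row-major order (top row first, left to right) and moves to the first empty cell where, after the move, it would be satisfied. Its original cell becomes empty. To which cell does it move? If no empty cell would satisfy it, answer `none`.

Vacating (3,5). Empty cells in order:
  (1,5): 1/2 same-type → satisfied — stop here.

(1,5)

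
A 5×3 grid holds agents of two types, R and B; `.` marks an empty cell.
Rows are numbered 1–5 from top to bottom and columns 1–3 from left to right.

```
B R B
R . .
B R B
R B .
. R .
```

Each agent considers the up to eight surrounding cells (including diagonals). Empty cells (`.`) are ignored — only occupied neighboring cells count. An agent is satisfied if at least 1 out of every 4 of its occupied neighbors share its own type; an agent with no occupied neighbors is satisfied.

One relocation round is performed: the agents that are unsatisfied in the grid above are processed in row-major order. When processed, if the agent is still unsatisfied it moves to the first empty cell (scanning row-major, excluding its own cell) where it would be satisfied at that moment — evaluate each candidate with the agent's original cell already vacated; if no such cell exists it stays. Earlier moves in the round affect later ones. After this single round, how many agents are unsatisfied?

Initially unsatisfied (in order): (1,1), (1,3).
  (1,1) → (2,2).
  (1,3): now satisfied by earlier moves; stays.
Resulting grid:
. R B
R B .
B R B
R B .
. R .
All satisfied now.

0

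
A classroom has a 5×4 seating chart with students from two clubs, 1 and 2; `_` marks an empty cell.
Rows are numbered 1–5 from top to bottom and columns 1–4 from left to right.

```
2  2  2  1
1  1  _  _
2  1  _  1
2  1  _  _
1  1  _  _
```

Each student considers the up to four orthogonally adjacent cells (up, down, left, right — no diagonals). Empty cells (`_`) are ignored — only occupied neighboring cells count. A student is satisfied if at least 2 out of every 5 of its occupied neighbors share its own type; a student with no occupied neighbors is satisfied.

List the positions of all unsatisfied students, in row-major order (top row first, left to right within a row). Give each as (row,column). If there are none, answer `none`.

(1,1)2 1/2 ok
(1,2)2 2/3 ok
(1,3)2 1/2 ok
(1,4)1 0/1 unhappy
(2,1)1 1/3 unhappy
(2,2)1 2/3 ok
(3,1)2 1/3 unhappy
(3,2)1 2/3 ok
(3,4)1 0/0 ok
(4,1)2 1/3 unhappy
(4,2)1 2/3 ok
(5,1)1 1/2 ok
(5,2)1 2/2 ok

(1,4), (2,1), (3,1), (4,1)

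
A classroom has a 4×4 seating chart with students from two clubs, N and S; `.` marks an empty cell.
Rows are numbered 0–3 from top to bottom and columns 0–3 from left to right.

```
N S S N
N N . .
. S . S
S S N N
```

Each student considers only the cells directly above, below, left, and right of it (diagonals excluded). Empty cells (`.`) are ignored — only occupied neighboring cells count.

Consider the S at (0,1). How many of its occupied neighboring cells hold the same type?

1

Occupied neighbors of (0,1): (1,1)=N, (0,0)=N, (0,2)=S.
Same type (S): 1 of 3.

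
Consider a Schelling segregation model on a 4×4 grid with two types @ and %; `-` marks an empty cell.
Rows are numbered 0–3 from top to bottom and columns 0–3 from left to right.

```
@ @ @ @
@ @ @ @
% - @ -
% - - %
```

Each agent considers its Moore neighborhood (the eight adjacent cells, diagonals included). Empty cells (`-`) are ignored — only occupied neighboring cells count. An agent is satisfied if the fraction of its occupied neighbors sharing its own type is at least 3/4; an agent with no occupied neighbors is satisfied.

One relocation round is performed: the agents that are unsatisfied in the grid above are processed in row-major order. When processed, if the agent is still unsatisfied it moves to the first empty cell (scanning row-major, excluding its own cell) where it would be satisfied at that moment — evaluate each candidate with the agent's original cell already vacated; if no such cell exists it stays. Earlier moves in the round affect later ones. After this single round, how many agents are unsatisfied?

2

Initially unsatisfied (in order): (2,0), (3,3).
  (2,0): no empty cell satisfies it; stays.
  (3,3): no empty cell satisfies it; stays.
Resulting grid:
@ @ @ @
@ @ @ @
% - @ -
% - - %
Unsatisfied now: (2,0), (3,3).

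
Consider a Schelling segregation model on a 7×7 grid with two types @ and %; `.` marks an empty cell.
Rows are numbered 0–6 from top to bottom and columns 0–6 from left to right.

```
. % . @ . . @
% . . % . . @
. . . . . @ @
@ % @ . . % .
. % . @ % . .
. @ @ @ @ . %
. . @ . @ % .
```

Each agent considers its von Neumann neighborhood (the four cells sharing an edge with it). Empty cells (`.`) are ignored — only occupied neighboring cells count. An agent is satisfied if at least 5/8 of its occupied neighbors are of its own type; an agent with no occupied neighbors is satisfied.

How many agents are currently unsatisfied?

Row 0: (0,1)% 0/0 ✓ · (0,3)@ 0/1 ✗ · (0,6)@ 1/1 ✓
Row 1: (1,0)% 0/0 ✓ · (1,3)% 0/1 ✗ · (1,6)@ 2/2 ✓
Row 2: (2,5)@ 1/2 ✗ · (2,6)@ 2/2 ✓
Row 3: (3,0)@ 0/1 ✗ · (3,1)% 1/3 ✗ · (3,2)@ 0/1 ✗ · (3,5)% 0/1 ✗
Row 4: (4,1)% 1/2 ✗ · (4,3)@ 1/2 ✗ · (4,4)% 0/2 ✗
Row 5: (5,1)@ 1/2 ✗ · (5,2)@ 3/3 ✓ · (5,3)@ 3/3 ✓ · (5,4)@ 2/3 ✓ · (5,6)% 0/0 ✓
Row 6: (6,2)@ 1/1 ✓ · (6,4)@ 1/2 ✗ · (6,5)% 0/1 ✗
Unsatisfied: (0,3), (1,3), (2,5), (3,0), (3,1), (3,2), (3,5), (4,1), (4,3), (4,4), (5,1), (6,4), (6,5) — 13 in total.

13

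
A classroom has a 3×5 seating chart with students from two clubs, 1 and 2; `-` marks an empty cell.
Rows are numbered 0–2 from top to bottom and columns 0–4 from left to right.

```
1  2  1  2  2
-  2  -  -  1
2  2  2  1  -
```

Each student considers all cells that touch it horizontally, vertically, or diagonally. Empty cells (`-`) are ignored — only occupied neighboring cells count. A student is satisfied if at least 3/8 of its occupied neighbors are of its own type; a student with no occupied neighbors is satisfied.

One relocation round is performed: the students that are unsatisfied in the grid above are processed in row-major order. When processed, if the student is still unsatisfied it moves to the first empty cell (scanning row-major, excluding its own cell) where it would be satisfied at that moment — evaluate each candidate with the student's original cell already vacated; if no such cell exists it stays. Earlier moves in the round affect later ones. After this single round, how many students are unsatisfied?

1

Initially unsatisfied (in order): (0,0), (0,1), (0,2), (0,3), (1,4).
  (0,0) → (1,3).
  (0,1): now satisfied by earlier moves; stays.
  (0,2) → (2,4).
  (0,3) → (0,0).
  (1,4): now satisfied by earlier moves; stays.
Resulting grid:
2 2 - - 2
- 2 - 1 1
2 2 2 1 1
Unsatisfied now: (0,4).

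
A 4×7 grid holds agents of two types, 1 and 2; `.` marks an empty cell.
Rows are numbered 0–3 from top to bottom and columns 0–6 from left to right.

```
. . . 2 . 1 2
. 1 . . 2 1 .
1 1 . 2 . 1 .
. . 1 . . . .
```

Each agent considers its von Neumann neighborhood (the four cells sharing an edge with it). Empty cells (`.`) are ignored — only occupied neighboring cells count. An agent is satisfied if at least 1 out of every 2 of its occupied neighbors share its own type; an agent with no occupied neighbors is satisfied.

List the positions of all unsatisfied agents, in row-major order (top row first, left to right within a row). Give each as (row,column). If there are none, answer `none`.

(0,3)2 0/0 satisfied
(0,5)1 1/2 satisfied
(0,6)2 0/1 not
(1,1)1 1/1 satisfied
(1,4)2 0/1 not
(1,5)1 2/3 satisfied
(2,0)1 1/1 satisfied
(2,1)1 2/2 satisfied
(2,3)2 0/0 satisfied
(2,5)1 1/1 satisfied
(3,2)1 0/0 satisfied

(0,6), (1,4)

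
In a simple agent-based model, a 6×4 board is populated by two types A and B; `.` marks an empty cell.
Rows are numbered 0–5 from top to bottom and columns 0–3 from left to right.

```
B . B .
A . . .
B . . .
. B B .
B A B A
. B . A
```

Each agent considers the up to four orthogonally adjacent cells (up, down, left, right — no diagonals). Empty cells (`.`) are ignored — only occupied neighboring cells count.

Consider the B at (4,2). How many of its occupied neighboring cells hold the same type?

Occupied neighbors of (4,2): (3,2)=B, (4,1)=A, (4,3)=A.
Same type (B): 1 of 3.

1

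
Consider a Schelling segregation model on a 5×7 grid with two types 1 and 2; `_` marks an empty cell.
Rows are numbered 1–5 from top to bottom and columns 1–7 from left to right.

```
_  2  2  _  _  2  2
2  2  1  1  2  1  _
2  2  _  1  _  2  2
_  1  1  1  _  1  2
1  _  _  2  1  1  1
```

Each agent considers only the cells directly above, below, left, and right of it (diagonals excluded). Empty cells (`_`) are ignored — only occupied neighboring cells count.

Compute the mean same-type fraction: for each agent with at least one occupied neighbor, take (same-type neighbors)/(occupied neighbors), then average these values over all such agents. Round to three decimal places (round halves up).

0.608

Row 1: (1,2)2 2/2 · (1,3)2 1/2 · (1,6)2 1/2 · (1,7)2 1/1
Row 2: (2,1)2 2/2 · (2,2)2 3/4 · (2,3)1 1/3 · (2,4)1 2/3 · (2,5)2 0/2 · (2,6)1 0/3
Row 3: (3,1)2 2/2 · (3,2)2 2/3 · (3,4)1 2/2 · (3,6)2 1/3 · (3,7)2 2/2
Row 4: (4,2)1 1/2 · (4,3)1 2/2 · (4,4)1 2/3 · (4,6)1 1/3 · (4,7)2 1/3
Row 5: (5,1)1 — no occupied neighbors · (5,4)2 0/2 · (5,5)1 1/2 · (5,6)1 3/3 · (5,7)1 1/2
Sum over 24 agents: 2/2 + 1/2 + 1/2 + 1/1 + 2/2 + 3/4 + 1/3 + 2/3 + 0/2 + 0/3 + 2/2 + 2/3 + 2/2 + 1/3 + 2/2 + 1/2 + 2/2 + 2/3 + 1/3 + 1/3 + 0/2 + 1/2 + 3/3 + 1/2 = 175/12; mean = 175/12 ÷ 24 = 175/288 = 0.607638… → 0.608.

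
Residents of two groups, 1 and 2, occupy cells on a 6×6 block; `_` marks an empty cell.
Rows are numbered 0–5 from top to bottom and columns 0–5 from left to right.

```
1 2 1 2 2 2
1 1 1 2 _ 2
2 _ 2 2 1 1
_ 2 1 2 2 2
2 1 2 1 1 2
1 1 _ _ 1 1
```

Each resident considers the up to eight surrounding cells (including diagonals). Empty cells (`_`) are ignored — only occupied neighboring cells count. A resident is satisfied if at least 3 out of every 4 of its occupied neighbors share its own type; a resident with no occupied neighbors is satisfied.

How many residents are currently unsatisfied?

(0,0)1 2/3 ✗
(0,1)2 0/5 ✗
(0,2)1 2/5 ✗
(0,3)2 2/4 ✗
(0,4)2 4/4 ✓
(0,5)2 2/2 ✓
(1,0)1 2/4 ✗
(1,1)1 4/7 ✗
(1,2)1 2/7 ✗
(1,3)2 4/7 ✗
(1,5)2 2/4 ✗
(2,0)2 1/3 ✗
(2,2)2 4/7 ✗
(2,3)2 4/7 ✗
(2,4)1 1/7 ✗
(2,5)1 1/4 ✗
(3,1)2 4/6 ✗
(3,2)1 2/7 ✗
(3,3)2 4/8 ✗
(3,4)2 4/8 ✗
(3,5)2 2/5 ✗
(4,0)2 1/4 ✗
(4,1)1 3/6 ✗
(4,2)2 2/6 ✗
(4,3)1 3/6 ✗
(4,4)1 3/7 ✗
(4,5)2 2/5 ✗
(5,0)1 2/3 ✗
(5,1)1 2/4 ✗
(5,4)1 3/4 ✓
(5,5)1 2/3 ✗
Unsatisfied: (0,0), (0,1), (0,2), (0,3), (1,0), (1,1), (1,2), (1,3), (1,5), (2,0), (2,2), (2,3), (2,4), (2,5), (3,1), (3,2), (3,3), (3,4), (3,5), (4,0), (4,1), (4,2), (4,3), (4,4), (4,5), (5,0), (5,1), (5,5) — 28 in total.

28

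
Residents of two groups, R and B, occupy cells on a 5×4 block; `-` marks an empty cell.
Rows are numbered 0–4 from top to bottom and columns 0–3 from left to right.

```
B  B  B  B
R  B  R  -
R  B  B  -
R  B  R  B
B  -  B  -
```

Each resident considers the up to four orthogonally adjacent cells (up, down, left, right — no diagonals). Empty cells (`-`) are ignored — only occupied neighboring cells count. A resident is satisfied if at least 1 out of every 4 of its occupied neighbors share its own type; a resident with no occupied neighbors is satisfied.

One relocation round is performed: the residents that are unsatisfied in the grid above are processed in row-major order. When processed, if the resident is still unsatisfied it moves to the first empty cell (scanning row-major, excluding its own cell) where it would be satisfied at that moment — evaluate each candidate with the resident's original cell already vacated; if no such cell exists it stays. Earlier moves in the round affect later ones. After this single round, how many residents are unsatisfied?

Initially unsatisfied (in order): (1,2), (3,2), (3,3), (4,0), (4,2).
  (1,2): no empty cell satisfies it; stays.
  (3,2) → (1,3).
  (3,3): now satisfied by earlier moves; stays.
  (4,0) → (2,3).
  (4,2): now satisfied by earlier moves; stays.
Resulting grid:
B B B B
R B R R
R B B B
R B - B
- - B -
All satisfied now.

0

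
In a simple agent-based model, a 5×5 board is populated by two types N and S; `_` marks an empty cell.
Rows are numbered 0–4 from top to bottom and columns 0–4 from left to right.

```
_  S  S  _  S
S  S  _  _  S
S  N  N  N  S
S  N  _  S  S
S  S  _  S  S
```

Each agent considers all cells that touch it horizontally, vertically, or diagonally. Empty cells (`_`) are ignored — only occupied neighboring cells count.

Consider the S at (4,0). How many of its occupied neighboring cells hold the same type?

2

Occupied neighbors of (4,0): (3,0)=S, (3,1)=N, (4,1)=S.
Same type (S): 2 of 3.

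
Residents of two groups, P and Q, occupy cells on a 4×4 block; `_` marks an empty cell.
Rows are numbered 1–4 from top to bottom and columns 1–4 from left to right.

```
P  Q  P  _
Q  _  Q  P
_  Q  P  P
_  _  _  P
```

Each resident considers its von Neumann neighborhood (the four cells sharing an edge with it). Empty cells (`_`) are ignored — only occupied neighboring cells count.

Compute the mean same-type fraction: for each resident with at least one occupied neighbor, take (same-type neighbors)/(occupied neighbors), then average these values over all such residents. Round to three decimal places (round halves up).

Row 1: (1,1)P 0/2 · (1,2)Q 0/2 · (1,3)P 0/2
Row 2: (2,1)Q 0/1 · (2,3)Q 0/3 · (2,4)P 1/2
Row 3: (3,2)Q 0/1 · (3,3)P 1/3 · (3,4)P 3/3
Row 4: (4,4)P 1/1
Sum over 10 residents: 0/2 + 0/2 + 0/2 + 0/1 + 0/3 + 1/2 + 0/1 + 1/3 + 3/3 + 1/1 = 17/6; mean = 17/6 ÷ 10 = 17/60 = 0.283333… → 0.283.

0.283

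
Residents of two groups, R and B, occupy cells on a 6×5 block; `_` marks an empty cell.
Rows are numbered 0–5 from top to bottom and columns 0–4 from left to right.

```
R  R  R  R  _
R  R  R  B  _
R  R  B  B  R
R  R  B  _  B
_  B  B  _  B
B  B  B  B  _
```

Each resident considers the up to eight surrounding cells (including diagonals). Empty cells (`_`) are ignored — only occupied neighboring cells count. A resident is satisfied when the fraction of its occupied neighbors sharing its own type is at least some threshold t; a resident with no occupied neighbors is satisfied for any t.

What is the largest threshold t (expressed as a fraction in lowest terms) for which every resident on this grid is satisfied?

Row 0: (0,0)R 3/3 · (0,1)R 5/5 · (0,2)R 4/5 · (0,3)R 2/3
Row 1: (1,0)R 5/5 · (1,1)R 7/8 · (1,2)R 5/8 · (1,3)B 2/6
Row 2: (2,0)R 5/5 · (2,1)R 6/8 · (2,2)B 3/7 · (2,3)B 4/6 · (2,4)R 0/3
Row 3: (3,0)R 3/4 · (3,1)R 3/7 · (3,2)B 4/6 · (3,4)B 2/3
Row 4: (4,1)B 5/7 · (4,2)B 5/6 · (4,4)B 2/2
Row 5: (5,0)B 2/2 · (5,1)B 4/4 · (5,2)B 4/4 · (5,3)B 3/3
The smallest same-type fraction is 0/3 at (2,4), which reduces to 0/1. Any threshold above that leaves this resident unsatisfied.

0/1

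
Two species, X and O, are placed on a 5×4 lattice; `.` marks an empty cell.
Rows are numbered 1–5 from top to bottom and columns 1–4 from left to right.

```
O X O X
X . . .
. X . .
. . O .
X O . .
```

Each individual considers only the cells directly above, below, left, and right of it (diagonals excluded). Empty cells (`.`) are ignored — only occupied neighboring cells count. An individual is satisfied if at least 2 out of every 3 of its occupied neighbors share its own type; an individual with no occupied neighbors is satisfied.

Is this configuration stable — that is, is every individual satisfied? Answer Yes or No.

No

Row 1: (1,1)O 0/2 unhappy · (1,2)X 0/2 unhappy · (1,3)O 0/2 unhappy · (1,4)X 0/1 unhappy
Row 2: (2,1)X 0/1 unhappy
Row 3: (3,2)X 0/0 ok
Row 4: (4,3)O 0/0 ok
Row 5: (5,1)X 0/1 unhappy · (5,2)O 0/1 unhappy
For instance (1,1) has only 0/2 same-type neighbors, below 2/3.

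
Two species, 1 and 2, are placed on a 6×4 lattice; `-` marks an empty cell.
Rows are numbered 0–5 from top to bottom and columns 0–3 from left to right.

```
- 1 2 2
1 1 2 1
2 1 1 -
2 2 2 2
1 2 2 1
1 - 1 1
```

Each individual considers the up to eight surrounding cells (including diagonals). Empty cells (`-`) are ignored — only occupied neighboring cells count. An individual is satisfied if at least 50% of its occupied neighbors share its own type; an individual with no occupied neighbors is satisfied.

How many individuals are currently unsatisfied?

(0,1)1 2/4 satisfied
(0,2)2 2/5 not
(0,3)2 2/3 satisfied
(1,0)1 3/4 satisfied
(1,1)1 4/7 satisfied
(1,2)2 2/7 not
(1,3)1 1/4 not
(2,0)2 2/5 not
(2,1)1 3/8 not
(2,2)1 3/7 not
(3,0)2 3/5 satisfied
(3,1)2 5/8 satisfied
(3,2)2 4/7 satisfied
(3,3)2 2/4 satisfied
(4,0)1 1/4 not
(4,1)2 4/7 satisfied
(4,2)2 4/7 satisfied
(4,3)1 2/5 not
(5,0)1 1/2 satisfied
(5,2)1 2/4 satisfied
(5,3)1 2/3 satisfied
Unsatisfied: (0,2), (1,2), (1,3), (2,0), (2,1), (2,2), (4,0), (4,3) — 8 in total.

8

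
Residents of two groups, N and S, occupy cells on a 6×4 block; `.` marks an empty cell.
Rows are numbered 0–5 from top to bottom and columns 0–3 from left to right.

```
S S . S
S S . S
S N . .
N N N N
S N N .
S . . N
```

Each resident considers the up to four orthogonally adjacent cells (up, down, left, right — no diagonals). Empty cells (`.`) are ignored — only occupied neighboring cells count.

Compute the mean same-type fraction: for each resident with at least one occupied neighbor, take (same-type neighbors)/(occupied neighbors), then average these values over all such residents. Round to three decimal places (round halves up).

0.792

(0,0)S 2/2
(0,1)S 2/2
(0,3)S 1/1
(1,0)S 3/3
(1,1)S 2/3
(1,3)S 1/1
(2,0)S 1/3
(2,1)N 1/3
(3,0)N 1/3
(3,1)N 4/4
(3,2)N 3/3
(3,3)N 1/1
(4,0)S 1/3
(4,1)N 2/3
(4,2)N 2/2
(5,0)S 1/1
(5,3)N — no occupied neighbors
Sum over 16 residents: 2/2 + 2/2 + 1/1 + 3/3 + 2/3 + 1/1 + 1/3 + 1/3 + 1/3 + 4/4 + 3/3 + 1/1 + 1/3 + 2/3 + 2/2 + 1/1 = 38/3; mean = 38/3 ÷ 16 = 19/24 = 0.791666… → 0.792.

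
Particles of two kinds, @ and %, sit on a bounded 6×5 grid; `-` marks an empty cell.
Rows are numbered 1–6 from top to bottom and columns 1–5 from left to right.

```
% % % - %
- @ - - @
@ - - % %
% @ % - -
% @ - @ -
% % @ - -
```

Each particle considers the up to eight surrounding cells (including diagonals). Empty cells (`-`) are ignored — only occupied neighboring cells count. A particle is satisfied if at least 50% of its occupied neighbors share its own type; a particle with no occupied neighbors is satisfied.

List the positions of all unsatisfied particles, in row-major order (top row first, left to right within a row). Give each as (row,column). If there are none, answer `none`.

(1,1)% 1/2 satisfied
(1,2)% 2/3 satisfied
(1,3)% 1/2 satisfied
(1,5)% 0/1 not
(2,2)@ 1/4 not
(2,5)@ 0/3 not
(3,1)@ 2/3 satisfied
(3,4)% 2/3 satisfied
(3,5)% 1/2 satisfied
(4,1)% 1/4 not
(4,2)@ 2/5 not
(4,3)% 1/4 not
(5,1)% 3/5 satisfied
(5,2)@ 2/7 not
(5,4)@ 1/2 satisfied
(6,1)% 2/3 satisfied
(6,2)% 2/4 satisfied
(6,3)@ 2/3 satisfied

(1,5), (2,2), (2,5), (4,1), (4,2), (4,3), (5,2)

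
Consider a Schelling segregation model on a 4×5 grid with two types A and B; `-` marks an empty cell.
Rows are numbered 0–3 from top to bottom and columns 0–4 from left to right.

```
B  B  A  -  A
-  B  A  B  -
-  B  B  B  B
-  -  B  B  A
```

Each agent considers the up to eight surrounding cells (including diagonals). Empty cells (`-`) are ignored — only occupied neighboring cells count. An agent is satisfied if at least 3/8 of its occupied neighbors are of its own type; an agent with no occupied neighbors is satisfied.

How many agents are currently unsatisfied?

(0,0)B 2/2 satisfied
(0,1)B 2/4 satisfied
(0,2)A 1/4 not
(0,4)A 0/1 not
(1,1)B 4/6 satisfied
(1,2)A 1/7 not
(1,3)B 3/6 satisfied
(2,1)B 3/4 satisfied
(2,2)B 6/7 satisfied
(2,3)B 5/7 satisfied
(2,4)B 3/4 satisfied
(3,2)B 4/4 satisfied
(3,3)B 4/5 satisfied
(3,4)A 0/3 not
Unsatisfied: (0,2), (0,4), (1,2), (3,4) — 4 in total.

4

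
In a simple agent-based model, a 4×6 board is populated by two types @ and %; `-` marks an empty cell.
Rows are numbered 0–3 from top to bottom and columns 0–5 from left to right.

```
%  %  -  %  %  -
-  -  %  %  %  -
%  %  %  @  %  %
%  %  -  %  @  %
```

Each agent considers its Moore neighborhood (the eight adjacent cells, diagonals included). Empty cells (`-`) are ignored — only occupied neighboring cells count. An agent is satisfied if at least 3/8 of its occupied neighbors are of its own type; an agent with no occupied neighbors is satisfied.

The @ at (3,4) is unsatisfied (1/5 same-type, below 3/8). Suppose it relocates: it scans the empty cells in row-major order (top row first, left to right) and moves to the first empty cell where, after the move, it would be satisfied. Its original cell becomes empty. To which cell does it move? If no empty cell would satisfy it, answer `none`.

Vacating (3,4). Empty cells in order:
  (0,2): 0/4 same-type → still unsatisfied.
  (0,5): 0/2 same-type → still unsatisfied.
  (1,0): 0/4 same-type → still unsatisfied.
  (1,1): 0/6 same-type → still unsatisfied.
  (1,5): 0/4 same-type → still unsatisfied.
  (3,2): 1/5 same-type → still unsatisfied.

none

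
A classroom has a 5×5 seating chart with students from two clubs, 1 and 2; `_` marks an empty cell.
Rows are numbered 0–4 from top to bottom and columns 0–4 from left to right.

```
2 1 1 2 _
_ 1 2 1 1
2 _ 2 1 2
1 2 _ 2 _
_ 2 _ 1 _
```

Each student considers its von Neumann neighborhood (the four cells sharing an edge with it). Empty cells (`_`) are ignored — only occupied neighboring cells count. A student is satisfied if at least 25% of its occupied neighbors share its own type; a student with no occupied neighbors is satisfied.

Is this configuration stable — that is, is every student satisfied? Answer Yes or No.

No

Row 0: (0,0)2 0/1 not · (0,1)1 2/3 satisfied · (0,2)1 1/3 satisfied · (0,3)2 0/2 not
Row 1: (1,1)1 1/2 satisfied · (1,2)2 1/4 satisfied · (1,3)1 2/4 satisfied · (1,4)1 1/2 satisfied
Row 2: (2,0)2 0/1 not · (2,2)2 1/2 satisfied · (2,3)1 1/4 satisfied · (2,4)2 0/2 not
Row 3: (3,0)1 0/2 not · (3,1)2 1/2 satisfied · (3,3)2 0/2 not
Row 4: (4,1)2 1/1 satisfied · (4,3)1 0/1 not
For instance (0,0) has only 0/1 same-type neighbors, below 1/4.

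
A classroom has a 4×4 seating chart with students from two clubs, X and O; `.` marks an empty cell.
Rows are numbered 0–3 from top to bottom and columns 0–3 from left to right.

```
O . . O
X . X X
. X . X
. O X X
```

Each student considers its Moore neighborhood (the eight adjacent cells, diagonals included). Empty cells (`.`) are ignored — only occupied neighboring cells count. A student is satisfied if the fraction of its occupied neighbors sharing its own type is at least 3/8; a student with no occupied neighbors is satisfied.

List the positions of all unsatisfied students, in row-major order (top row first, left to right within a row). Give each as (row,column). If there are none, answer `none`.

(0,0), (0,3), (3,1)

Row 0: (0,0)O 0/1 ✗ · (0,3)O 0/2 ✗
Row 1: (1,0)X 1/2 ✓ · (1,2)X 3/4 ✓ · (1,3)X 2/3 ✓
Row 2: (2,1)X 3/4 ✓ · (2,3)X 4/4 ✓
Row 3: (3,1)O 0/2 ✗ · (3,2)X 3/4 ✓ · (3,3)X 2/2 ✓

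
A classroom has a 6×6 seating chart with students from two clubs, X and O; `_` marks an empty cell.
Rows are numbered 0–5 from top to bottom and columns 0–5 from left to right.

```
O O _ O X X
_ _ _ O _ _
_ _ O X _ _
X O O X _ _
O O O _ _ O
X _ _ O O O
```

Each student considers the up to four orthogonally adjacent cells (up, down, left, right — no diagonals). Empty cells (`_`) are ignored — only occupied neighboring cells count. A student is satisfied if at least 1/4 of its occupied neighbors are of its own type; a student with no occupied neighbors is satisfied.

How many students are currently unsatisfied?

2

(0,0)O 1/1 satisfied
(0,1)O 1/1 satisfied
(0,3)O 1/2 satisfied
(0,4)X 1/2 satisfied
(0,5)X 1/1 satisfied
(1,3)O 1/2 satisfied
(2,2)O 1/2 satisfied
(2,3)X 1/3 satisfied
(3,0)X 0/2 not
(3,1)O 2/3 satisfied
(3,2)O 3/4 satisfied
(3,3)X 1/2 satisfied
(4,0)O 1/3 satisfied
(4,1)O 3/3 satisfied
(4,2)O 2/2 satisfied
(4,5)O 1/1 satisfied
(5,0)X 0/1 not
(5,3)O 1/1 satisfied
(5,4)O 2/2 satisfied
(5,5)O 2/2 satisfied
Unsatisfied: (3,0), (5,0) — 2 in total.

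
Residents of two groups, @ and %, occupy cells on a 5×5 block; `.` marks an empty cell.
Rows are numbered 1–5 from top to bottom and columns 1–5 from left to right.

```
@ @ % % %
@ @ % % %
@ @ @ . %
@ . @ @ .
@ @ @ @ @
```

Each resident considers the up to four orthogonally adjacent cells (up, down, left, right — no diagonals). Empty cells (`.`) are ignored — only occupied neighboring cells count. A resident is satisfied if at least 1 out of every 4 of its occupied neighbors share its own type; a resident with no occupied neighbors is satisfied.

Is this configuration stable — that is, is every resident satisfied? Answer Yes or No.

Yes

Row 1: (1,1)@ 2/2 ok · (1,2)@ 2/3 ok · (1,3)% 2/3 ok · (1,4)% 3/3 ok · (1,5)% 2/2 ok
Row 2: (2,1)@ 3/3 ok · (2,2)@ 3/4 ok · (2,3)% 2/4 ok · (2,4)% 3/3 ok · (2,5)% 3/3 ok
Row 3: (3,1)@ 3/3 ok · (3,2)@ 3/3 ok · (3,3)@ 2/3 ok · (3,5)% 1/1 ok
Row 4: (4,1)@ 2/2 ok · (4,3)@ 3/3 ok · (4,4)@ 2/2 ok
Row 5: (5,1)@ 2/2 ok · (5,2)@ 2/2 ok · (5,3)@ 3/3 ok · (5,4)@ 3/3 ok · (5,5)@ 1/1 ok
All meet the threshold, so the configuration is stable.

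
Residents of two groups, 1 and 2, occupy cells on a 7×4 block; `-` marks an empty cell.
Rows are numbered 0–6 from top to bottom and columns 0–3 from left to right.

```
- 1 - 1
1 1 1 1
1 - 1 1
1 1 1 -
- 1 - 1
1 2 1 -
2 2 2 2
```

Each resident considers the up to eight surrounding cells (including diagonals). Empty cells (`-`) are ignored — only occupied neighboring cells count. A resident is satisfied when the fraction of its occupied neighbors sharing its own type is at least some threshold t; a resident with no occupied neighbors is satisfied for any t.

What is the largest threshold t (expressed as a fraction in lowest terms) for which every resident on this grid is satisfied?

(0,1)1 3/3
(0,3)1 2/2
(1,0)1 3/3
(1,1)1 5/5
(1,2)1 6/6
(1,3)1 4/4
(2,0)1 4/4
(2,2)1 6/6
(2,3)1 4/4
(3,0)1 3/3
(3,1)1 5/5
(3,2)1 5/5
(4,1)1 5/6
(4,3)1 2/2
(5,0)1 1/4
(5,1)2 3/6
(5,2)1 2/6
(6,0)2 2/3
(6,1)2 3/5
(6,2)2 3/4
(6,3)2 1/2
The smallest same-type fraction is 1/4 at (5,0), which reduces to 1/4. Any threshold above that leaves this resident unsatisfied.

1/4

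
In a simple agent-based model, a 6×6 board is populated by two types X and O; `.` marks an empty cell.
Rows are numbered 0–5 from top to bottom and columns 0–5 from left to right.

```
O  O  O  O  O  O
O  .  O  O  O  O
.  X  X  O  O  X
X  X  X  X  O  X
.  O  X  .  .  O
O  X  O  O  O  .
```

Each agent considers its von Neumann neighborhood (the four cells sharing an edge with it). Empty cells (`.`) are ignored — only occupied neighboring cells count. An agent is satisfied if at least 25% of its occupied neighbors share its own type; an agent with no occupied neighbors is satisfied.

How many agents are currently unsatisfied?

Row 0: (0,0)O 2/2 ✓ · (0,1)O 2/2 ✓ · (0,2)O 3/3 ✓ · (0,3)O 3/3 ✓ · (0,4)O 3/3 ✓ · (0,5)O 2/2 ✓
Row 1: (1,0)O 1/1 ✓ · (1,2)O 2/3 ✓ · (1,3)O 4/4 ✓ · (1,4)O 4/4 ✓ · (1,5)O 2/3 ✓
Row 2: (2,1)X 2/2 ✓ · (2,2)X 2/4 ✓ · (2,3)O 2/4 ✓ · (2,4)O 3/4 ✓ · (2,5)X 1/3 ✓
Row 3: (3,0)X 1/1 ✓ · (3,1)X 3/4 ✓ · (3,2)X 4/4 ✓ · (3,3)X 1/3 ✓ · (3,4)O 1/3 ✓ · (3,5)X 1/3 ✓
Row 4: (4,1)O 0/3 ✗ · (4,2)X 1/3 ✓ · (4,5)O 0/1 ✗
Row 5: (5,0)O 0/1 ✗ · (5,1)X 0/3 ✗ · (5,2)O 1/3 ✓ · (5,3)O 2/2 ✓ · (5,4)O 1/1 ✓
Unsatisfied: (4,1), (4,5), (5,0), (5,1) — 4 in total.

4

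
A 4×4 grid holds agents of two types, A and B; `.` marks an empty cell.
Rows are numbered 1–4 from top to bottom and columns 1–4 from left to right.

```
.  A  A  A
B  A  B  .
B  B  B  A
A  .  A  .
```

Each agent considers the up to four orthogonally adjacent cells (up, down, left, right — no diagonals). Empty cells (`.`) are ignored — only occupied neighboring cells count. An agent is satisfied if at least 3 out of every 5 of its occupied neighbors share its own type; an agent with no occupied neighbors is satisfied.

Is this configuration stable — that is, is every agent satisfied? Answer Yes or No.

No

(1,2)A 2/2 ✓
(1,3)A 2/3 ✓
(1,4)A 1/1 ✓
(2,1)B 1/2 ✗
(2,2)A 1/4 ✗
(2,3)B 1/3 ✗
(3,1)B 2/3 ✓
(3,2)B 2/3 ✓
(3,3)B 2/4 ✗
(3,4)A 0/1 ✗
(4,1)A 0/1 ✗
(4,3)A 0/1 ✗
For instance (2,1) has only 1/2 same-type neighbors, below 3/5.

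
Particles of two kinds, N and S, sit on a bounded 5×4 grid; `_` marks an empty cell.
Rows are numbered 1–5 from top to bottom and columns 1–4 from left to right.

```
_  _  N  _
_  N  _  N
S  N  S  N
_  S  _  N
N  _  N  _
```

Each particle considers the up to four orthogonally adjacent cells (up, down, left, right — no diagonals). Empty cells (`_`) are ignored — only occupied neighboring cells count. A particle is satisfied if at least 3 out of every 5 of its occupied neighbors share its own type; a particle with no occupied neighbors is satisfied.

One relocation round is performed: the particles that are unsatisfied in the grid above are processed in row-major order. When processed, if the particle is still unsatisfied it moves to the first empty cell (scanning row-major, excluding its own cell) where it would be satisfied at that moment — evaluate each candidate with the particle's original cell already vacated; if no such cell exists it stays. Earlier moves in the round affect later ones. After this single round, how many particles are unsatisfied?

1

Initially unsatisfied (in order): (3,1), (3,2), (3,3), (4,2).
  (3,1) → (1,1).
  (3,2) → (1,2).
  (3,3) → (3,1).
  (4,2): now satisfied by earlier moves; stays.
Resulting grid:
S N N _
_ N _ N
S _ _ N
_ S _ N
N _ N _
Unsatisfied now: (1,1).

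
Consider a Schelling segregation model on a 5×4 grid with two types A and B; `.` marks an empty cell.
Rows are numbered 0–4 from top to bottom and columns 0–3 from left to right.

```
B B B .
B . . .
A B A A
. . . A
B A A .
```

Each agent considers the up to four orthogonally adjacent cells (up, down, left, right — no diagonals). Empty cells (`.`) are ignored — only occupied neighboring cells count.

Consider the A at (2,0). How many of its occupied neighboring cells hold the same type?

0

Occupied neighbors of (2,0): (1,0)=B, (2,1)=B.
Same type (A): 0 of 2.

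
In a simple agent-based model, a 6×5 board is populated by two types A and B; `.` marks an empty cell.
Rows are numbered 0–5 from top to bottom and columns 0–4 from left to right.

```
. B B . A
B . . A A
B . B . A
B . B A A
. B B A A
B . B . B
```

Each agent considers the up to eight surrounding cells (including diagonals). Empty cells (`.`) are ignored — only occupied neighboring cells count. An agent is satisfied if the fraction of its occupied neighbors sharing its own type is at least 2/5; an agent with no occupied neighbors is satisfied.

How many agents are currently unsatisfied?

2

Row 0: (0,1)B 2/2 ok · (0,2)B 1/2 ok · (0,4)A 2/2 ok
Row 1: (1,0)B 2/2 ok · (1,3)A 3/5 ok · (1,4)A 3/3 ok
Row 2: (2,0)B 2/2 ok · (2,2)B 1/3 unhappy · (2,4)A 4/4 ok
Row 3: (3,0)B 2/2 ok · (3,2)B 3/5 ok · (3,3)A 4/7 ok · (3,4)A 4/4 ok
Row 4: (4,1)B 5/5 ok · (4,2)B 3/5 ok · (4,3)A 3/7 ok · (4,4)A 3/4 ok
Row 5: (5,0)B 1/1 ok · (5,2)B 2/3 ok · (5,4)B 0/2 unhappy
Unsatisfied: (2,2), (5,4) — 2 in total.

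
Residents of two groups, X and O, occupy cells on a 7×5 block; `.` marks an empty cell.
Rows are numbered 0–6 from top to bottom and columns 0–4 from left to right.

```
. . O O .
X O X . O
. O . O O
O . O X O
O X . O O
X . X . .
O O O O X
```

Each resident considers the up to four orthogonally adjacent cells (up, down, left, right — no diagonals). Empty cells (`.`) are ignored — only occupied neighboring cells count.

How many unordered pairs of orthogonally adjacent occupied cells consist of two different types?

12

Scan each occupied cell's neighbors to the right and below so each pair is counted once.
From row 0: 1 unlike of 2 pairs (running 1/2).
From row 1: 2 unlike of 4 pairs (running 3/6).
From row 2: 1 unlike of 3 pairs (running 4/9).
From row 3: 3 unlike of 5 pairs (running 7/14).
From row 4: 2 unlike of 3 pairs (running 9/17).
From row 5: 2 unlike of 2 pairs (running 11/19).
From row 6: 1 unlike of 4 pairs (running 12/23).
Total adjacent occupied pairs: 23; unlike-type pairs: 12.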